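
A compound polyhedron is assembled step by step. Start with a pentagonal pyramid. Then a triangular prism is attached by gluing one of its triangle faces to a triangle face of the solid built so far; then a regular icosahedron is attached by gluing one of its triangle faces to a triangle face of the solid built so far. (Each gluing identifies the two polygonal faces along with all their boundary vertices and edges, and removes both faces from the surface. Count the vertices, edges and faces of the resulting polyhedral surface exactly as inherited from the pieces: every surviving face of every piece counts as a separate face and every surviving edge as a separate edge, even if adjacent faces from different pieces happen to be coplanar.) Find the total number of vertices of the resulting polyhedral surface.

A pentagonal pyramid: V=6, E=10, F=6.
Attach a triangular prism (V=6, E=9, F=5) along a 3-gon: merge 3 vertices and 3 edges, delete both glued faces → V=9, E=16, F=9.
Attach a regular icosahedron (V=12, E=30, F=20) along a 3-gon: merge 3 vertices and 3 edges, delete both glued faces → V=18, E=43, F=27.
Check: V − E + F = 18 − 43 + 27 = 2.

18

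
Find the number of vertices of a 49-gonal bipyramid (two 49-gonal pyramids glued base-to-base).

51

A bipyramid over an n-gon has 2n triangular faces and n + 2 vertices: V = 49 + 2 = 51, E = 3·49 = 147, F = 2·49 = 98.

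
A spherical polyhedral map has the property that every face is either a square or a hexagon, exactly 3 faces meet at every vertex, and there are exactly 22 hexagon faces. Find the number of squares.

6

Let x be the number of squares; then F = 22 + x.
Edge–face incidences: 2E = 6·22 + 4·x = 132 + 4x.
Every vertex has degree 3, so 3V = 2E.
Euler: V − E + F = 2 ⇒ (2E)/3 − E + (22 + x) = 2.
Multiply by 6: 2·(2E) − 3·(2E) + 6·(22 + x) = 12, i.e. 132 + 6x − (132 + 4x) = 12.
Collecting terms: 2x = 12, so x = 6.
Then 2E = 132 + 4·6 = 156, so E = 78, V = 2E/3 = 52, F = 22 + 6 = 28.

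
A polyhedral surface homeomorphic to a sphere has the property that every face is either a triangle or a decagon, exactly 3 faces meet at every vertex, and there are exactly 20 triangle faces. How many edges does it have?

90

Let x be the number of decagons; then F = 20 + x.
Edge–face incidences: 2E = 3·20 + 10·x = 60 + 10x.
Every vertex has degree 3, so 3V = 2E.
Euler: V − E + F = 2 ⇒ (2E)/3 − E + (20 + x) = 2.
Multiply by 6: 2·(2E) − 3·(2E) + 6·(20 + x) = 12, i.e. 120 + 6x − (60 + 10x) = 12.
Collecting terms: −4x + 60 = 12, so −4x = −48, so x = 12.
Then 2E = 60 + 10·12 = 180, so E = 90, V = 2E/3 = 60, F = 20 + 12 = 32.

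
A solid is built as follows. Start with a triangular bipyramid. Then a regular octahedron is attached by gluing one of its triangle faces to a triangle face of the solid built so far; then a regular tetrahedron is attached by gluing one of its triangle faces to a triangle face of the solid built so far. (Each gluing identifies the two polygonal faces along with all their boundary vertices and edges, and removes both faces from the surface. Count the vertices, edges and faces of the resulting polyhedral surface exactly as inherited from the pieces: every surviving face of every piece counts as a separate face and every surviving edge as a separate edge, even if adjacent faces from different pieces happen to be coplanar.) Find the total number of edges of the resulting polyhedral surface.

21

A triangular bipyramid: V=5, E=9, F=6.
Attach a regular octahedron (V=6, E=12, F=8) along a 3-gon: merge 3 vertices and 3 edges, delete both glued faces → V=8, E=18, F=12.
Attach a regular tetrahedron (V=4, E=6, F=4) along a 3-gon: merge 3 vertices and 3 edges, delete both glued faces → V=9, E=21, F=14.
Check: V − E + F = 9 − 21 + 14 = 2.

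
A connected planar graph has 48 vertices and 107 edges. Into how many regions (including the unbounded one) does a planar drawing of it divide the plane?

Euler's formula for a connected plane graph: V − E + F = 2, so F = 2 − 48 + 107 = 61.

61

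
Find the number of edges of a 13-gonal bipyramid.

A bipyramid over an n-gon has 2n triangular faces and n + 2 vertices: V = 13 + 2 = 15, E = 3·13 = 39, F = 2·13 = 26.

39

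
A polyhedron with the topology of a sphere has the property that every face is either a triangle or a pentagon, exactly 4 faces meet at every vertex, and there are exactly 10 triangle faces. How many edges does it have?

Let x be the number of pentagons; then F = 10 + x.
Edge–face incidences: 2E = 3·10 + 5·x = 30 + 5x.
Every vertex has degree 4, so 4V = 2E.
Euler: V − E + F = 2 ⇒ (2E)/4 − E + (10 + x) = 2.
Multiply by 8: 2·(2E) − 4·(2E) + 8·(10 + x) = 16, i.e. 80 + 8x − 2·(30 + 5x) = 16.
Collecting terms: −2x + 20 = 16, so −2x = −4, so x = 2.
Then 2E = 30 + 5·2 = 40, so E = 20, V = 2E/4 = 10, F = 10 + 2 = 12.

20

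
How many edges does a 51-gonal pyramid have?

102

A pyramid on an n-gon base has one n-gon and n triangles: V = 51 + 1 = 52, E = 2·51 = 102, F = 51 + 1 = 52.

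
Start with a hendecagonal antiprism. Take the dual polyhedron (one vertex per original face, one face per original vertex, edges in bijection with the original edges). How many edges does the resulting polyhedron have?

44

The base solid has V = 22, E = 44, F = 24.
The dual swaps V and F and preserves E: V′ = F = 24, E′ = E = 44, F′ = V = 22.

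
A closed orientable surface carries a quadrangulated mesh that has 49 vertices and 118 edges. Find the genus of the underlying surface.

Every face is a square and each edge borders two faces, so 4F = 2·118, giving F = 59.
χ = V − E + F = 49 − 118 + 59 = -10.
For a closed orientable surface χ = 2 − 2g, so g = (2 − (-10))/2 = 6.

6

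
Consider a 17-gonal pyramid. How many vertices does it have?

A pyramid on an n-gon base has one n-gon and n triangles: V = 17 + 1 = 18, E = 2·17 = 34, F = 17 + 1 = 18.

18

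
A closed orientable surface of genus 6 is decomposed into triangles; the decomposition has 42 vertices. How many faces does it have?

χ = 2 − 2·6 = -10, and every face is a triangle so 3F = 2E.
V − E + F = -10 with E = 3F/2 gives 42 − (3/2 − 1)·F = -10, so F = 104 and E = 156.

104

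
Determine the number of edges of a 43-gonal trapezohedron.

172

The n-trapezohedron (dual of the n-antiprism) has V = 2·43 + 2 = 88, E = 4·43 = 172, F = 2·43 = 86.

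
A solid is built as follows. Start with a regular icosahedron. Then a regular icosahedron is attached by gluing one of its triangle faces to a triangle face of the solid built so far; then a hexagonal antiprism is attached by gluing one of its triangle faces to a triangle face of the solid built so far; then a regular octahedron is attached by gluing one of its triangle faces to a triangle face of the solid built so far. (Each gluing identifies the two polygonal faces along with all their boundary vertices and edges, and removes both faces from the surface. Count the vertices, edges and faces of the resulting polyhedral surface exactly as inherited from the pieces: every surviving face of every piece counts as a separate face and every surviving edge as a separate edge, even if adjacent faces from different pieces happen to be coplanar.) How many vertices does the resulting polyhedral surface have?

33

A regular icosahedron: V=12, E=30, F=20.
Attach a regular icosahedron (V=12, E=30, F=20) along a 3-gon: merge 3 vertices and 3 edges, delete both glued faces → V=21, E=57, F=38.
Attach a hexagonal antiprism (V=12, E=24, F=14) along a 3-gon: merge 3 vertices and 3 edges, delete both glued faces → V=30, E=78, F=50.
Attach a regular octahedron (V=6, E=12, F=8) along a 3-gon: merge 3 vertices and 3 edges, delete both glued faces → V=33, E=87, F=56.
Check: V − E + F = 33 − 87 + 56 = 2.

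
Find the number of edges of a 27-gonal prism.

81

A prism on an n-gon has two n-gon bases and n rectangular sides: V = 2·27 = 54, E = 3·27 = 81, F = 27 + 2 = 29.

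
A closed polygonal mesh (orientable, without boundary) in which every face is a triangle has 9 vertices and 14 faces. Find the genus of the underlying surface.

Every face is a triangle, so 2E = 3·14 = 42, giving E = 21.
χ = V − E + F = 9 − 21 + 14 = 2.
For a closed orientable surface χ = 2 − 2g, so g = (2 − (2))/2 = 0.

0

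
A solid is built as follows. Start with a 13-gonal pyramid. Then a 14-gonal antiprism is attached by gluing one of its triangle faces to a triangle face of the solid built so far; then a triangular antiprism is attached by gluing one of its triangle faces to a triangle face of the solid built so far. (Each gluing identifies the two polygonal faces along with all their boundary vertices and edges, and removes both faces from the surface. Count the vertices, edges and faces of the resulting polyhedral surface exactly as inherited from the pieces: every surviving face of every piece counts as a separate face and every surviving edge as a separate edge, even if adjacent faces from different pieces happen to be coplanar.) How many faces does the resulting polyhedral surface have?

A 13-gonal pyramid: V=14, E=26, F=14.
Attach a 14-gonal antiprism (V=28, E=56, F=30) along a 3-gon: merge 3 vertices and 3 edges, delete both glued faces → V=39, E=79, F=42.
Attach a triangular antiprism (V=6, E=12, F=8) along a 3-gon: merge 3 vertices and 3 edges, delete both glued faces → V=42, E=88, F=48.
Check: V − E + F = 42 − 88 + 48 = 2.

48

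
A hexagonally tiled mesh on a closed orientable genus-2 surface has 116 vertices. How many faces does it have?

59

χ = 2 − 2·2 = -2, and every face is a hexagon so 6F = 2E.
V − E + F = -2 with E = 6F/2 gives 116 − (6/2 − 1)·F = -2, so F = 59 and E = 177.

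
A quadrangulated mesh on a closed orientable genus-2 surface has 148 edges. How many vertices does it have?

72

χ = 2 − 2·2 = -2, and every face is a square so 4F = 2E.
F = 2E/4 = 74. Then V = -2 + E − F = -2 + 148 − 74 = 72.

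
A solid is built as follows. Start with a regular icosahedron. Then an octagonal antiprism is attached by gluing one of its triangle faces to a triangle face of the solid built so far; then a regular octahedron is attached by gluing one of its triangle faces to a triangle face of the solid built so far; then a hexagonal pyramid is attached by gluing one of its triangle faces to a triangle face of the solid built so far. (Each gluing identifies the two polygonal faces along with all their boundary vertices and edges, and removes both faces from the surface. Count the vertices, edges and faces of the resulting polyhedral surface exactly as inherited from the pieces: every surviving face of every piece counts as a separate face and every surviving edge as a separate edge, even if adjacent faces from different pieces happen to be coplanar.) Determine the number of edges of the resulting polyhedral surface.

A regular icosahedron: V=12, E=30, F=20.
Attach an octagonal antiprism (V=16, E=32, F=18) along a 3-gon: merge 3 vertices and 3 edges, delete both glued faces → V=25, E=59, F=36.
Attach a regular octahedron (V=6, E=12, F=8) along a 3-gon: merge 3 vertices and 3 edges, delete both glued faces → V=28, E=68, F=42.
Attach a hexagonal pyramid (V=7, E=12, F=7) along a 3-gon: merge 3 vertices and 3 edges, delete both glued faces → V=32, E=77, F=47.
Check: V − E + F = 32 − 77 + 47 = 2.

77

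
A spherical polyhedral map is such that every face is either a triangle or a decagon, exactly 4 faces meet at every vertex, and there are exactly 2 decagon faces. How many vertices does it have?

20

Let x be the number of triangles; then F = 2 + x.
Edge–face incidences: 2E = 10·2 + 3·x = 20 + 3x.
Every vertex has degree 4, so 4V = 2E.
Euler: V − E + F = 2 ⇒ (2E)/4 − E + (2 + x) = 2.
Multiply by 8: 2·(2E) − 4·(2E) + 8·(2 + x) = 16, i.e. 16 + 8x − 2·(20 + 3x) = 16.
Collecting terms: 2x − 24 = 16, so 2x = 40, so x = 20.
Then 2E = 20 + 3·20 = 80, so E = 40, V = 2E/4 = 20, F = 2 + 20 = 22.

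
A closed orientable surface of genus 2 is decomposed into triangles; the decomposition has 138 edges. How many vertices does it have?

44

χ = 2 − 2·2 = -2, and every face is a triangle so 3F = 2E.
F = 2E/3 = 92. Then V = -2 + E − F = -2 + 138 − 92 = 44.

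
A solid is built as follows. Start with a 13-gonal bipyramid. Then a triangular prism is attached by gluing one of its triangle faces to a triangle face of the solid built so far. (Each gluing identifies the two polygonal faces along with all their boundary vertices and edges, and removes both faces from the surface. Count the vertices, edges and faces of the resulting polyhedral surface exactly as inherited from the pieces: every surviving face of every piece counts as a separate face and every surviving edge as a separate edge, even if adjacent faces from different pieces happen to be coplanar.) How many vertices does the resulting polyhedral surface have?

A 13-gonal bipyramid: V=15, E=39, F=26.
Attach a triangular prism (V=6, E=9, F=5) along a 3-gon: merge 3 vertices and 3 edges, delete both glued faces → V=18, E=45, F=29.
Check: V − E + F = 18 − 45 + 29 = 2.

18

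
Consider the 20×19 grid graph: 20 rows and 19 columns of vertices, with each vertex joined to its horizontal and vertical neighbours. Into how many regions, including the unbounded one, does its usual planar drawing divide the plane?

343

The grid has V = 20·19 = 380 vertices and E = 20·18 + 19·19 = 721 edges.
F = 2 − V + E = 2 − 380 + 721 = 343.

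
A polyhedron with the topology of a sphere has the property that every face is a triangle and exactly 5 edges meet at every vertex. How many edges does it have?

Each face has 3 edges and each edge borders two faces, so 2E = 3F.
Each vertex has degree 5, so 5V = 2E and hence V = 3F/5.
Euler: V − E + F = 2 ⇒ (3F/5) − (3F/2) + F = 2.
Multiply by 10: (6 − 15 + 10)F = 20, i.e. 1F = 20.
So F = 20, E = 3·20/2 = 30, V = 3·20/5 = 12.

30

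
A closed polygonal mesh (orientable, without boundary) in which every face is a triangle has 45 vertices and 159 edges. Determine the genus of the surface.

Every face is a triangle and each edge borders two faces, so 3F = 2·159, giving F = 106.
χ = V − E + F = 45 − 159 + 106 = -8.
For a closed orientable surface χ = 2 − 2g, so g = (2 − (-8))/2 = 5.

5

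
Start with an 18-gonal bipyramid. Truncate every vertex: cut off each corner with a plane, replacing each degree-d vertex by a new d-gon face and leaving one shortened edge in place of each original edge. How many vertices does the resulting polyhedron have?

The base solid has V = 20, E = 54, F = 36.
Truncation replaces each original edge-end by a new vertex, so V′ = 2E = 108.
Each original edge survives, and each old vertex of degree d contributes d new edges; summing degrees gives Σd = 2E, so E′ = E + 2E = 3E = 162.
Each original face survives and each original vertex becomes one new face: F′ = F + V = 56.

108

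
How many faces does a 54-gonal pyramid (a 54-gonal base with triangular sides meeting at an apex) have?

55

A pyramid on an n-gon base has one n-gon and n triangles: V = 54 + 1 = 55, E = 2·54 = 108, F = 54 + 1 = 55.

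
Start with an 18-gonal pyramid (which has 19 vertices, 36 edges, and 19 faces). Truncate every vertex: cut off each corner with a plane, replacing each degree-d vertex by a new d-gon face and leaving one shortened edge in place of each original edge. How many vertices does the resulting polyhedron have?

Truncation replaces each original edge-end by a new vertex, so V′ = 2E = 72.
Each original edge survives, and each old vertex of degree d contributes d new edges; summing degrees gives Σd = 2E, so E′ = E + 2E = 3E = 108.
Each original face survives and each original vertex becomes one new face: F′ = F + V = 38.

72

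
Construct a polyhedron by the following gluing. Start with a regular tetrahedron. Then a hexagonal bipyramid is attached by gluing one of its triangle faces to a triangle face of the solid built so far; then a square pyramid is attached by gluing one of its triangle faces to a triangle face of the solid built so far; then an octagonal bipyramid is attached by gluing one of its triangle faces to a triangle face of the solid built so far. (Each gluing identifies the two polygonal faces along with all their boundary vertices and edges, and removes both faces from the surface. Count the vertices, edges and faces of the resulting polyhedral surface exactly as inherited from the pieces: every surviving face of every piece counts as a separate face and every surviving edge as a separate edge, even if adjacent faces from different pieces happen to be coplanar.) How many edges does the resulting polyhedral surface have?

47

A regular tetrahedron: V=4, E=6, F=4.
Attach a hexagonal bipyramid (V=8, E=18, F=12) along a 3-gon: merge 3 vertices and 3 edges, delete both glued faces → V=9, E=21, F=14.
Attach a square pyramid (V=5, E=8, F=5) along a 3-gon: merge 3 vertices and 3 edges, delete both glued faces → V=11, E=26, F=17.
Attach an octagonal bipyramid (V=10, E=24, F=16) along a 3-gon: merge 3 vertices and 3 edges, delete both glued faces → V=18, E=47, F=31.
Check: V − E + F = 18 − 47 + 31 = 2.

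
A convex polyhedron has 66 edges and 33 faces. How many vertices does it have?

35

Here V − E + F = 2.
V = 2 + E − F = 2 + 66 − 33 = 35.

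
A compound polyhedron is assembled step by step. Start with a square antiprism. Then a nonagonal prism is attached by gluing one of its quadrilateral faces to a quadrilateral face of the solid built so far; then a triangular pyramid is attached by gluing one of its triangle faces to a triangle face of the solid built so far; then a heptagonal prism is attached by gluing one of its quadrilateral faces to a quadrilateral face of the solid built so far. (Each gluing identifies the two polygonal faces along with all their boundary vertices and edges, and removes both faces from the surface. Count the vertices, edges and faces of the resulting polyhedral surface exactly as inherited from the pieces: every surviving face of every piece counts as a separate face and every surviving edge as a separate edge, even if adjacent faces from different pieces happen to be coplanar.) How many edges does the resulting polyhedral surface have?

A square antiprism: V=8, E=16, F=10.
Attach a nonagonal prism (V=18, E=27, F=11) along a 4-gon: merge 4 vertices and 4 edges, delete both glued faces → V=22, E=39, F=19.
Attach a triangular pyramid (V=4, E=6, F=4) along a 3-gon: merge 3 vertices and 3 edges, delete both glued faces → V=23, E=42, F=21.
Attach a heptagonal prism (V=14, E=21, F=9) along a 4-gon: merge 4 vertices and 4 edges, delete both glued faces → V=33, E=59, F=28.
Check: V − E + F = 33 − 59 + 28 = 2.

59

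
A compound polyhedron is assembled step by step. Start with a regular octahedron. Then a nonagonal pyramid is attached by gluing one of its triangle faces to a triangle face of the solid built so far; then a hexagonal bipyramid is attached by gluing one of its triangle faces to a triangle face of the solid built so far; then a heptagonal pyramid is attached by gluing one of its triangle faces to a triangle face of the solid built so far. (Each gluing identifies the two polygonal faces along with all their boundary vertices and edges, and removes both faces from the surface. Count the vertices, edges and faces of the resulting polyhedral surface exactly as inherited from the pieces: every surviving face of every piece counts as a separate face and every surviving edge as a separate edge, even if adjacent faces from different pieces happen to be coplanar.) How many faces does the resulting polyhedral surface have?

32

A regular octahedron: V=6, E=12, F=8.
Attach a nonagonal pyramid (V=10, E=18, F=10) along a 3-gon: merge 3 vertices and 3 edges, delete both glued faces → V=13, E=27, F=16.
Attach a hexagonal bipyramid (V=8, E=18, F=12) along a 3-gon: merge 3 vertices and 3 edges, delete both glued faces → V=18, E=42, F=26.
Attach a heptagonal pyramid (V=8, E=14, F=8) along a 3-gon: merge 3 vertices and 3 edges, delete both glued faces → V=23, E=53, F=32.
Check: V − E + F = 23 − 53 + 32 = 2.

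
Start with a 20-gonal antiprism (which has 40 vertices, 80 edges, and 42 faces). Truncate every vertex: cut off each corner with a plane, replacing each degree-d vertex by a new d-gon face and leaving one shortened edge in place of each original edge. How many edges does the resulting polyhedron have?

Truncation replaces each original edge-end by a new vertex, so V′ = 2E = 160.
Each original edge survives, and each old vertex of degree d contributes d new edges; summing degrees gives Σd = 2E, so E′ = E + 2E = 3E = 240.
Each original face survives and each original vertex becomes one new face: F′ = F + V = 82.

240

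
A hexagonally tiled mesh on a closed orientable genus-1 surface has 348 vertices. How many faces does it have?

174

χ = 2 − 2·1 = 0, and every face is a hexagon so 6F = 2E.
V − E + F = 0 with E = 6F/2 gives 348 − (6/2 − 1)·F = 0, so F = 174 and E = 522.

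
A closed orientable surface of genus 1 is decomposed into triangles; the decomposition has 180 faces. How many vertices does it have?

χ = 2 − 2·1 = 0, and every face is a triangle so 3F = 2E.
E = 3·180/2 = 270. Then V = 0 + E − F = 0 + 270 − 180 = 90.

90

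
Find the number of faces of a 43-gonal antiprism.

An antiprism on an n-gon has two n-gon caps and 2n triangles: V = 2·43 = 86, E = 4·43 = 172, F = 2·43 + 2 = 88.
Check: V − E + F = 86 − 172 + 88 = 2.

88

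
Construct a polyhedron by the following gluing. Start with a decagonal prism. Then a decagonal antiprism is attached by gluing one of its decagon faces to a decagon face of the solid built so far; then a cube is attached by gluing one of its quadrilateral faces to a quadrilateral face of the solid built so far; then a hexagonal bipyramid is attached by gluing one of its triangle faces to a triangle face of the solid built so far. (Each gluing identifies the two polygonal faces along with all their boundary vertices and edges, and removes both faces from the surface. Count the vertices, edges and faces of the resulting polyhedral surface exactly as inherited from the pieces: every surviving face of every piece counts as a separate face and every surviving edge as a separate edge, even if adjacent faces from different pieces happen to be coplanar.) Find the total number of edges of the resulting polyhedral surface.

A decagonal prism: V=20, E=30, F=12.
Attach a decagonal antiprism (V=20, E=40, F=22) along a 10-gon: merge 10 vertices and 10 edges, delete both glued faces → V=30, E=60, F=32.
Attach a cube (V=8, E=12, F=6) along a 4-gon: merge 4 vertices and 4 edges, delete both glued faces → V=34, E=68, F=36.
Attach a hexagonal bipyramid (V=8, E=18, F=12) along a 3-gon: merge 3 vertices and 3 edges, delete both glued faces → V=39, E=83, F=46.
Check: V − E + F = 39 − 83 + 46 = 2.

83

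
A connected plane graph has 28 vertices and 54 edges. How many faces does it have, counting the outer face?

Euler's formula for a connected plane graph: V − E + F = 2, so F = 2 − 28 + 54 = 28.

28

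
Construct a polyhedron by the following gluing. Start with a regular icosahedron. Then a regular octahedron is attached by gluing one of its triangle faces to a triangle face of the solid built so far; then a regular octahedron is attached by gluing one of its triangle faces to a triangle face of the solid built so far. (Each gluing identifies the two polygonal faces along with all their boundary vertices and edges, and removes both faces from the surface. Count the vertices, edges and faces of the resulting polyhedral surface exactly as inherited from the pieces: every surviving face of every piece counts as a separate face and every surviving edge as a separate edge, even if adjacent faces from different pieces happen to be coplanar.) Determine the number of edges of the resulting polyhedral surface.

48

A regular icosahedron: V=12, E=30, F=20.
Attach a regular octahedron (V=6, E=12, F=8) along a 3-gon: merge 3 vertices and 3 edges, delete both glued faces → V=15, E=39, F=26.
Attach a regular octahedron (V=6, E=12, F=8) along a 3-gon: merge 3 vertices and 3 edges, delete both glued faces → V=18, E=48, F=32.
Check: V − E + F = 18 − 48 + 32 = 2.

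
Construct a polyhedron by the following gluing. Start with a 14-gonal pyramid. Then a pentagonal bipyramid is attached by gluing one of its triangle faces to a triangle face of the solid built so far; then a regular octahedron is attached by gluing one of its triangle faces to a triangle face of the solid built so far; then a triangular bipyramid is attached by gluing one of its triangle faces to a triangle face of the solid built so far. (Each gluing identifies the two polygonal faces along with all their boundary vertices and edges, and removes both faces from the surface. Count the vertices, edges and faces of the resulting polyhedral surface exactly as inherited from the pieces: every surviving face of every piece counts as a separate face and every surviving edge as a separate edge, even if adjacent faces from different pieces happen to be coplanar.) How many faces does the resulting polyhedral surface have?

A 14-gonal pyramid: V=15, E=28, F=15.
Attach a pentagonal bipyramid (V=7, E=15, F=10) along a 3-gon: merge 3 vertices and 3 edges, delete both glued faces → V=19, E=40, F=23.
Attach a regular octahedron (V=6, E=12, F=8) along a 3-gon: merge 3 vertices and 3 edges, delete both glued faces → V=22, E=49, F=29.
Attach a triangular bipyramid (V=5, E=9, F=6) along a 3-gon: merge 3 vertices and 3 edges, delete both glued faces → V=24, E=55, F=33.
Check: V − E + F = 24 − 55 + 33 = 2.

33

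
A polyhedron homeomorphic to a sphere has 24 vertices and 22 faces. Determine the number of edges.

44

Here V − E + F = 2.
E = V + F − (2) = 24 + 22 − (2) = 44.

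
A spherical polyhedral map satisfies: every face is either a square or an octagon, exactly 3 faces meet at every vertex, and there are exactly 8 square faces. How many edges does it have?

Let x be the number of octagons; then F = 8 + x.
Edge–face incidences: 2E = 4·8 + 8·x = 32 + 8x.
Every vertex has degree 3, so 3V = 2E.
Euler: V − E + F = 2 ⇒ (2E)/3 − E + (8 + x) = 2.
Multiply by 6: 2·(2E) − 3·(2E) + 6·(8 + x) = 12, i.e. 48 + 6x − (32 + 8x) = 12.
Collecting terms: −2x + 16 = 12, so −2x = −4, so x = 2.
Then 2E = 32 + 8·2 = 48, so E = 24, V = 2E/3 = 16, F = 8 + 2 = 10.

24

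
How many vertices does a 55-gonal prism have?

A prism on an n-gon has two n-gon bases and n rectangular sides: V = 2·55 = 110, E = 3·55 = 165, F = 55 + 2 = 57.
Check: V − E + F = 110 − 165 + 57 = 2.

110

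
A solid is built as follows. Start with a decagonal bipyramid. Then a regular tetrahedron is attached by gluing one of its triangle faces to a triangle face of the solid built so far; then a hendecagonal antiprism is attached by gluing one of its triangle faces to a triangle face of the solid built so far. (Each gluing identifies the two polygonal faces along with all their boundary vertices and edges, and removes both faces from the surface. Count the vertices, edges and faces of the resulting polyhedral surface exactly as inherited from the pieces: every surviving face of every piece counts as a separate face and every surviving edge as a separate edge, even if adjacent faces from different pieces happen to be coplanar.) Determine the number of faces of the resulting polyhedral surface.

A decagonal bipyramid: V=12, E=30, F=20.
Attach a regular tetrahedron (V=4, E=6, F=4) along a 3-gon: merge 3 vertices and 3 edges, delete both glued faces → V=13, E=33, F=22.
Attach a hendecagonal antiprism (V=22, E=44, F=24) along a 3-gon: merge 3 vertices and 3 edges, delete both glued faces → V=32, E=74, F=44.
Check: V − E + F = 32 − 74 + 44 = 2.

44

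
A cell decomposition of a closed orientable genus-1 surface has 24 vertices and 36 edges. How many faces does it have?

For a closed orientable surface of genus 1, χ = 2 − 2·1 = 0.
F = 0 − V + E = 0 − 24 + 36 = 12.

12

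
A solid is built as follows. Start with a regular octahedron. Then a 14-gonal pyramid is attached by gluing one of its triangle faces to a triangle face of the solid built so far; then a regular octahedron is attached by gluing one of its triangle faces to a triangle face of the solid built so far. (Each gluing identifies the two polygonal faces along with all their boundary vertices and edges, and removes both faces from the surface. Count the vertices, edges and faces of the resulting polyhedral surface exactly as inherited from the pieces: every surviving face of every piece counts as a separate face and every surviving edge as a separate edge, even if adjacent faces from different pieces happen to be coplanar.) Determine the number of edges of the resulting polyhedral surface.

A regular octahedron: V=6, E=12, F=8.
Attach a 14-gonal pyramid (V=15, E=28, F=15) along a 3-gon: merge 3 vertices and 3 edges, delete both glued faces → V=18, E=37, F=21.
Attach a regular octahedron (V=6, E=12, F=8) along a 3-gon: merge 3 vertices and 3 edges, delete both glued faces → V=21, E=46, F=27.
Check: V − E + F = 21 − 46 + 27 = 2.

46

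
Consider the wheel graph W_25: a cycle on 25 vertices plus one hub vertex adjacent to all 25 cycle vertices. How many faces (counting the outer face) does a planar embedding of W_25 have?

W_25 has V = 25 + 1 = 26 vertices and E = 2·25 = 50 edges.
By Euler's formula F = 2 − V + E = 2 − 26 + 50 = 26.

26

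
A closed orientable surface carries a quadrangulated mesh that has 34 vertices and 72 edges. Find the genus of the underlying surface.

Every face is a square and each edge borders two faces, so 4F = 2·72, giving F = 36.
χ = V − E + F = 34 − 72 + 36 = -2.
For a closed orientable surface χ = 2 − 2g, so g = (2 − (-2))/2 = 2.

2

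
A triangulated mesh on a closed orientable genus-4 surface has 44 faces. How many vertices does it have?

16

χ = 2 − 2·4 = -6, and every face is a triangle so 3F = 2E.
E = 3·44/2 = 66. Then V = -6 + E − F = -6 + 66 − 44 = 16.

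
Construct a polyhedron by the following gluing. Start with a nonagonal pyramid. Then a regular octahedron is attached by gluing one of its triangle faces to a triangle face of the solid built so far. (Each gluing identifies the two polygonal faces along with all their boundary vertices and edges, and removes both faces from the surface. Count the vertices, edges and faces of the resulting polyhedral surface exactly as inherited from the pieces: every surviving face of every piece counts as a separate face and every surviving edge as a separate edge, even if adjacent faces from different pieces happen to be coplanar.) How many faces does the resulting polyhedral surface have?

A nonagonal pyramid: V=10, E=18, F=10.
Attach a regular octahedron (V=6, E=12, F=8) along a 3-gon: merge 3 vertices and 3 edges, delete both glued faces → V=13, E=27, F=16.
Check: V − E + F = 13 − 27 + 16 = 2.

16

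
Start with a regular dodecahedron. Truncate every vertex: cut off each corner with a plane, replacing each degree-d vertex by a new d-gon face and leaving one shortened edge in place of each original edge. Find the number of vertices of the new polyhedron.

60

The base solid has V = 20, E = 30, F = 12.
Truncation replaces each original edge-end by a new vertex, so V′ = 2E = 60.
Each original edge survives, and each old vertex of degree d contributes d new edges; summing degrees gives Σd = 2E, so E′ = E + 2E = 3E = 90.
Each original face survives and each original vertex becomes one new face: F′ = F + V = 32.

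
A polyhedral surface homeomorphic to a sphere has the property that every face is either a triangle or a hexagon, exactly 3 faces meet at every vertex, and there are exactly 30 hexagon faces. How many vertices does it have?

Let x be the number of triangles; then F = 30 + x.
Edge–face incidences: 2E = 6·30 + 3·x = 180 + 3x.
Every vertex has degree 3, so 3V = 2E.
Euler: V − E + F = 2 ⇒ (2E)/3 − E + (30 + x) = 2.
Multiply by 6: 2·(2E) − 3·(2E) + 6·(30 + x) = 12, i.e. 180 + 6x − (180 + 3x) = 12.
Collecting terms: 3x = 12, so x = 4.
Then 2E = 180 + 3·4 = 192, so E = 96, V = 2E/3 = 64, F = 30 + 4 = 34.

64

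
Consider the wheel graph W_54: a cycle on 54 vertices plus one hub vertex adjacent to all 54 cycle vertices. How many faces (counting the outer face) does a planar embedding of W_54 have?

W_54 has V = 54 + 1 = 55 vertices and E = 2·54 = 108 edges.
By Euler's formula F = 2 − V + E = 2 − 55 + 108 = 55.

55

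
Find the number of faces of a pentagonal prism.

A prism on an n-gon has two n-gon bases and n rectangular sides: V = 2·5 = 10, E = 3·5 = 15, F = 5 + 2 = 7.

7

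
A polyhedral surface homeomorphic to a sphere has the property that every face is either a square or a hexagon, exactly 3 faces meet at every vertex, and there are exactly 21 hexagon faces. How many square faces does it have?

6

Let x be the number of squares; then F = 21 + x.
Edge–face incidences: 2E = 6·21 + 4·x = 126 + 4x.
Every vertex has degree 3, so 3V = 2E.
Euler: V − E + F = 2 ⇒ (2E)/3 − E + (21 + x) = 2.
Multiply by 6: 2·(2E) − 3·(2E) + 6·(21 + x) = 12, i.e. 126 + 6x − (126 + 4x) = 12.
Collecting terms: 2x = 12, so x = 6.
Then 2E = 126 + 4·6 = 150, so E = 75, V = 2E/3 = 50, F = 21 + 6 = 27.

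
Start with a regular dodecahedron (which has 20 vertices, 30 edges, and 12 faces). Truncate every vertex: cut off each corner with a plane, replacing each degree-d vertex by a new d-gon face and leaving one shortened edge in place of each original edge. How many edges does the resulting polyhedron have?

Truncation replaces each original edge-end by a new vertex, so V′ = 2E = 60.
Each original edge survives, and each old vertex of degree d contributes d new edges; summing degrees gives Σd = 2E, so E′ = E + 2E = 3E = 90.
Each original face survives and each original vertex becomes one new face: F′ = F + V = 32.

90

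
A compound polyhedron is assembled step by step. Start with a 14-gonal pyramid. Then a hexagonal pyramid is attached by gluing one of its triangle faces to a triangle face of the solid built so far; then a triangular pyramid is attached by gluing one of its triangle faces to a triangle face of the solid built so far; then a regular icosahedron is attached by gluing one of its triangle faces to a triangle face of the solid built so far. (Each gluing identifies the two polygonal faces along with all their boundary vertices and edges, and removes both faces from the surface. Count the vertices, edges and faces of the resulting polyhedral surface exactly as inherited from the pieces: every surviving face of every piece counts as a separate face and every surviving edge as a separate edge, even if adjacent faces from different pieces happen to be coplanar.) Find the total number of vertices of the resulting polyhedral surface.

29

A 14-gonal pyramid: V=15, E=28, F=15.
Attach a hexagonal pyramid (V=7, E=12, F=7) along a 3-gon: merge 3 vertices and 3 edges, delete both glued faces → V=19, E=37, F=20.
Attach a triangular pyramid (V=4, E=6, F=4) along a 3-gon: merge 3 vertices and 3 edges, delete both glued faces → V=20, E=40, F=22.
Attach a regular icosahedron (V=12, E=30, F=20) along a 3-gon: merge 3 vertices and 3 edges, delete both glued faces → V=29, E=67, F=40.
Check: V − E + F = 29 − 67 + 40 = 2.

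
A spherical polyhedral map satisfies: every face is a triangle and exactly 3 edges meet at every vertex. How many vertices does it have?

Each face has 3 edges and each edge borders two faces, so 2E = 3F.
Each vertex has degree 3, so 3V = 2E and hence V = 3F/3.
Euler: V − E + F = 2 ⇒ (3F/3) − (3F/2) + F = 2.
Multiply by 6: (6 − 9 + 6)F = 12, i.e. 3F = 12.
So F = 4, E = 3·4/2 = 6, V = 3·4/3 = 4.

4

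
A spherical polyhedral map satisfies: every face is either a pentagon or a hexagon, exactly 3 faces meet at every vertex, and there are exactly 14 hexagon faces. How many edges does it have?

Let x be the number of pentagons; then F = 14 + x.
Edge–face incidences: 2E = 6·14 + 5·x = 84 + 5x.
Every vertex has degree 3, so 3V = 2E.
Euler: V − E + F = 2 ⇒ (2E)/3 − E + (14 + x) = 2.
Multiply by 6: 2·(2E) − 3·(2E) + 6·(14 + x) = 12, i.e. 84 + 6x − (84 + 5x) = 12.
Collecting terms: x = 12.
Then 2E = 84 + 5·12 = 144, so E = 72, V = 2E/3 = 48, F = 14 + 12 = 26.

72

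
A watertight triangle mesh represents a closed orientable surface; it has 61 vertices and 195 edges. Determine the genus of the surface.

Every face is a triangle and each edge borders two faces, so 3F = 2·195, giving F = 130.
χ = V − E + F = 61 − 195 + 130 = -4.
For a closed orientable surface χ = 2 − 2g, so g = (2 − (-4))/2 = 3.

3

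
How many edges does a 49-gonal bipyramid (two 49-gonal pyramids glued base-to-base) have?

147

A bipyramid over an n-gon has 2n triangular faces and n + 2 vertices: V = 49 + 2 = 51, E = 3·49 = 147, F = 2·49 = 98.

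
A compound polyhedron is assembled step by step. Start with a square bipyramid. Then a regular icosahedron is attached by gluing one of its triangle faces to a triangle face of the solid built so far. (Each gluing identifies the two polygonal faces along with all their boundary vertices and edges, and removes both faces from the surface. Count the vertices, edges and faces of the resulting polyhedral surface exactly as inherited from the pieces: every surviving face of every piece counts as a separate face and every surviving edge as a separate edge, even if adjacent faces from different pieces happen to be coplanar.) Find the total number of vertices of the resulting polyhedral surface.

A square bipyramid: V=6, E=12, F=8.
Attach a regular icosahedron (V=12, E=30, F=20) along a 3-gon: merge 3 vertices and 3 edges, delete both glued faces → V=15, E=39, F=26.
Check: V − E + F = 15 − 39 + 26 = 2.

15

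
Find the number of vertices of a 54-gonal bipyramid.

A bipyramid over an n-gon has 2n triangular faces and n + 2 vertices: V = 54 + 2 = 56, E = 3·54 = 162, F = 2·54 = 108.
Check: V − E + F = 56 − 162 + 108 = 2.

56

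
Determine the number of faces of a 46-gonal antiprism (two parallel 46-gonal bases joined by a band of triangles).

An antiprism on an n-gon has two n-gon caps and 2n triangles: V = 2·46 = 92, E = 4·46 = 184, F = 2·46 + 2 = 94.
Check: V − E + F = 92 − 184 + 94 = 2.

94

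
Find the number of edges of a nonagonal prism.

A prism on an n-gon has two n-gon bases and n rectangular sides: V = 2·9 = 18, E = 3·9 = 27, F = 9 + 2 = 11.

27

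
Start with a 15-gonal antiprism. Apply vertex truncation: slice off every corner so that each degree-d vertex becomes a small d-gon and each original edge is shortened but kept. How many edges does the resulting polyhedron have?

The base solid has V = 30, E = 60, F = 32.
Truncation replaces each original edge-end by a new vertex, so V′ = 2E = 120.
Each original edge survives, and each old vertex of degree d contributes d new edges; summing degrees gives Σd = 2E, so E′ = E + 2E = 3E = 180.
Each original face survives and each original vertex becomes one new face: F′ = F + V = 62.

180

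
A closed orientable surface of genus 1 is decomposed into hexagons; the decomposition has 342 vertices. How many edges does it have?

513

χ = 2 − 2·1 = 0, and every face is a hexagon so 6F = 2E.
V − E + F = 0 with E = 6F/2 gives 342 − (6/2 − 1)·F = 0, so F = 171 and E = 513.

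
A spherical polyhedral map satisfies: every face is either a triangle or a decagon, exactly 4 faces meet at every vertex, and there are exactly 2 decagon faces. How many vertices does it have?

Let x be the number of triangles; then F = 2 + x.
Edge–face incidences: 2E = 10·2 + 3·x = 20 + 3x.
Every vertex has degree 4, so 4V = 2E.
Euler: V − E + F = 2 ⇒ (2E)/4 − E + (2 + x) = 2.
Multiply by 8: 2·(2E) − 4·(2E) + 8·(2 + x) = 16, i.e. 16 + 8x − 2·(20 + 3x) = 16.
Collecting terms: 2x − 24 = 16, so 2x = 40, so x = 20.
Then 2E = 20 + 3·20 = 80, so E = 40, V = 2E/4 = 20, F = 2 + 20 = 22.

20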